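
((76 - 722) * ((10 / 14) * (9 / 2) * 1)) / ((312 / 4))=-26.62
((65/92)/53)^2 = 4225/23775376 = 0.00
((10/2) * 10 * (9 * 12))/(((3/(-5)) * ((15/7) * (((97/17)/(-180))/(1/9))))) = 14721.65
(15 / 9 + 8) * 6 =58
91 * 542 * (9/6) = 73983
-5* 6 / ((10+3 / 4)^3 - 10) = -0.02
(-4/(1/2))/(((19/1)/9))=-72/19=-3.79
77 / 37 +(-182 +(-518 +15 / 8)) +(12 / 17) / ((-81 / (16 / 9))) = -851124743 / 1222776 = -696.06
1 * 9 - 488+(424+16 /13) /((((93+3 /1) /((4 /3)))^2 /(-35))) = -4059281 /8424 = -481.87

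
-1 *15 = -15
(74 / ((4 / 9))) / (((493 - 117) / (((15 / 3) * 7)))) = 11655 / 752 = 15.50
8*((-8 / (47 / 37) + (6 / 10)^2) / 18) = -27908 / 10575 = -2.64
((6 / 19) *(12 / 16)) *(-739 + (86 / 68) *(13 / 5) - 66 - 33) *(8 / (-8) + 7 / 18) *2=1560911 / 6460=241.63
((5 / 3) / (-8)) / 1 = -5 / 24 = -0.21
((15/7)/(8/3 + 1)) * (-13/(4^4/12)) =-1755/4928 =-0.36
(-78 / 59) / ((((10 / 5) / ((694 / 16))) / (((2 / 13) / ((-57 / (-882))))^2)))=-44989938 / 276887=-162.48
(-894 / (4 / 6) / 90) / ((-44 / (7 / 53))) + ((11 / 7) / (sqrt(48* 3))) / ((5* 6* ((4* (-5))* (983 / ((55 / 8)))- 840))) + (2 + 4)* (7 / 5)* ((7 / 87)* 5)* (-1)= -5781769000571 / 1733879125440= -3.33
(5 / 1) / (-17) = -5 / 17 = -0.29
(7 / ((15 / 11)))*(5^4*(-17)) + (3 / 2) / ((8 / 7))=-2617937 / 48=-54540.35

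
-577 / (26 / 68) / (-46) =9809 / 299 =32.81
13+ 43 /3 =82 /3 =27.33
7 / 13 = 0.54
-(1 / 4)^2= -1 / 16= -0.06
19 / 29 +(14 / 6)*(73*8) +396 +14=154279 / 87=1773.32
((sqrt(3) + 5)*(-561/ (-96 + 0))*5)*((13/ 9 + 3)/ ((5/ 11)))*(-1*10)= -257125/ 18 - 51425*sqrt(3)/ 18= -19233.10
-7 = -7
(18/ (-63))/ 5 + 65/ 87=0.69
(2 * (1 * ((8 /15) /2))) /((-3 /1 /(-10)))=16 /9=1.78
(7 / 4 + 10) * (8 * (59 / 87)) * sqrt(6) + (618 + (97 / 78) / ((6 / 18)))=5546 * sqrt(6) / 87 + 16165 / 26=777.88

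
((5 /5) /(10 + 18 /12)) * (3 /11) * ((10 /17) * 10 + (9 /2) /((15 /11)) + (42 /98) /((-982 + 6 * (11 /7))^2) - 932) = -10906745147829 /498366160160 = -21.89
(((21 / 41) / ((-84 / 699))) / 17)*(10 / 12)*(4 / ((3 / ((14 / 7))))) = -1165 / 2091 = -0.56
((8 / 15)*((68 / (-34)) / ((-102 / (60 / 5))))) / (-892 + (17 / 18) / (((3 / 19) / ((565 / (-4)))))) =-2304 / 31889195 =-0.00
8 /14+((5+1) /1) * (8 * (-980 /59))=-329044 /413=-796.72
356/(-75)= -356/75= -4.75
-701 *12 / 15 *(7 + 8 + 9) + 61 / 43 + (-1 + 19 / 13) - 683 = -39522194 / 2795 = -14140.32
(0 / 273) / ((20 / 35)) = 0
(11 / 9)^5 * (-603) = -10790417 / 6561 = -1644.63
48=48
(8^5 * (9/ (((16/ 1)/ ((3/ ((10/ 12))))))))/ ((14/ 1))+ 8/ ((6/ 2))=497944/ 105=4742.32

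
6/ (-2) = -3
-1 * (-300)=300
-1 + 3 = 2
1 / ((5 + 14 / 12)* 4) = 3 / 74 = 0.04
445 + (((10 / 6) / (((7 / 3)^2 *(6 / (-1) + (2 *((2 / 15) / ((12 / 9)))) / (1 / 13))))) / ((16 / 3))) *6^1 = 2964805 / 6664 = 444.90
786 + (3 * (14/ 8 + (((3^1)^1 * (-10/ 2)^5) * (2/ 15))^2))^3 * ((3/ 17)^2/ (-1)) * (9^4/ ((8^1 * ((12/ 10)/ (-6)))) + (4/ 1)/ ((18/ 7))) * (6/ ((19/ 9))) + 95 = 52527509743990522498029289427/ 1405696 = 37367616998263153980682.37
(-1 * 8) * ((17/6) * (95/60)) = -323/9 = -35.89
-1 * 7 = -7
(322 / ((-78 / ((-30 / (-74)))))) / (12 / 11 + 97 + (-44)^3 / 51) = 90321 / 84847919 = 0.00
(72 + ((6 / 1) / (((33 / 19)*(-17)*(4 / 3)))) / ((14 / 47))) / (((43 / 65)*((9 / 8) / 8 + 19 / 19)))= 389285520 / 4108951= 94.74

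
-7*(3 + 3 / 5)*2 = -252 / 5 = -50.40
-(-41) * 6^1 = 246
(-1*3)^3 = -27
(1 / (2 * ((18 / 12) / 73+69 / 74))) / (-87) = -2701 / 447876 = -0.01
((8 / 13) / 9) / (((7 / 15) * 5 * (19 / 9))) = 24 / 1729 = 0.01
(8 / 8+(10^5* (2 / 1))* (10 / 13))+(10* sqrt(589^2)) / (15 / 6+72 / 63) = 103072643 / 663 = 155464.02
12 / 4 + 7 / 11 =40 / 11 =3.64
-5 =-5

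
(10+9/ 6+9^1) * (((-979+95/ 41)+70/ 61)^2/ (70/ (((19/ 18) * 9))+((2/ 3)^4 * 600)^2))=1388.16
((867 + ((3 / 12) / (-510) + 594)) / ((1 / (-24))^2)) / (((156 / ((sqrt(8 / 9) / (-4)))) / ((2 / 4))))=-2980439*sqrt(2) / 6630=-635.74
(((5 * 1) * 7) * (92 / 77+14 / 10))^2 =998001 / 121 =8247.94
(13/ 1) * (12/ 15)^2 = 208/ 25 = 8.32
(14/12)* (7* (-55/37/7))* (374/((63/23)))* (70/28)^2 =-1479.95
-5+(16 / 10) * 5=3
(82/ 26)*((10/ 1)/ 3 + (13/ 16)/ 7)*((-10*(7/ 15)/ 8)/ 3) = -47519/ 22464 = -2.12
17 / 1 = 17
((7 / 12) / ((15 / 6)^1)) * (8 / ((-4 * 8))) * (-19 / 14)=0.08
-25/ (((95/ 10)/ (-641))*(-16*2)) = -16025/ 304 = -52.71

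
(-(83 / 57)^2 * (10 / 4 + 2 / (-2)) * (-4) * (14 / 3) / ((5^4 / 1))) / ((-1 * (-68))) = 0.00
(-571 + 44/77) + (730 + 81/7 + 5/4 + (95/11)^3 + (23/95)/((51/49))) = 147481344301/180563460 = 816.78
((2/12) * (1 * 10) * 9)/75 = 1/5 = 0.20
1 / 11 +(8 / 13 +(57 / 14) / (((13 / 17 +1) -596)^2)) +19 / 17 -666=-2306805256599609 / 3473183449736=-664.18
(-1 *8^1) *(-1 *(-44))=-352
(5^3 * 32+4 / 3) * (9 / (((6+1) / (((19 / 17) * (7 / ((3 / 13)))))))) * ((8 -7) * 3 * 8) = 71159712 / 17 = 4185865.41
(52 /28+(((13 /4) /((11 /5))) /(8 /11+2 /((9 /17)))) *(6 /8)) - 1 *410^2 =-8396826147 /49952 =-168097.90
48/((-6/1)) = -8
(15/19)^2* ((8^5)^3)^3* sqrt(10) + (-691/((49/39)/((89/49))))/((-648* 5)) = 799487/2593080 + 9800132167323027747745188694034924489932800* sqrt(10)/361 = 85846922491476820936535860000000000000000.00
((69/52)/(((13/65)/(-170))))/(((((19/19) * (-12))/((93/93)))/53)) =518075/104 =4981.49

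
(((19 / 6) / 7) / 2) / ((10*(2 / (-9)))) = -57 / 560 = -0.10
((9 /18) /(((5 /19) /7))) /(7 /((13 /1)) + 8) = 1729 /1110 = 1.56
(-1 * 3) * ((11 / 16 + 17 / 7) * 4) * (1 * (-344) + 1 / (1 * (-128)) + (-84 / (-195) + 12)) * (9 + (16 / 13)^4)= 26621381383797 / 190102016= 140037.34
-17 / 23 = -0.74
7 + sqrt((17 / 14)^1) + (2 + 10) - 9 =sqrt(238) / 14 + 10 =11.10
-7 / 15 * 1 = -7 / 15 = -0.47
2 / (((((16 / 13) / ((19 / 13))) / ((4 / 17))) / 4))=38 / 17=2.24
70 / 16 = 35 / 8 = 4.38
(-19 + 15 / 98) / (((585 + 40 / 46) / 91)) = -552253 / 188650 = -2.93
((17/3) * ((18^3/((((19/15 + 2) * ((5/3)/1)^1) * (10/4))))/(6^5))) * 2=153/245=0.62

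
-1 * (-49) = 49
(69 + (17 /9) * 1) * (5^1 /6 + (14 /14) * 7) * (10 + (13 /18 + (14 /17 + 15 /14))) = 202600409 /28917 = 7006.27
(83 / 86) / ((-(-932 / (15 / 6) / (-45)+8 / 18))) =-18675 / 168904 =-0.11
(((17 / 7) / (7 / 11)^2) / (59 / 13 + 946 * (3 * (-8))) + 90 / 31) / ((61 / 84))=109304303268 / 27343022287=4.00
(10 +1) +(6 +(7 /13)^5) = 6328788 /371293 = 17.05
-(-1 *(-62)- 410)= 348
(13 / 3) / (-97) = -13 / 291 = -0.04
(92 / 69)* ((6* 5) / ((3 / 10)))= 400 / 3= 133.33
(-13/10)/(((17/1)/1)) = -13/170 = -0.08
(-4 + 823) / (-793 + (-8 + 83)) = -819 / 718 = -1.14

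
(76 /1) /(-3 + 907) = 19 /226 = 0.08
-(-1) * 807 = 807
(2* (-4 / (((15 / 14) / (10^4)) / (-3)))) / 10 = 22400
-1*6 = -6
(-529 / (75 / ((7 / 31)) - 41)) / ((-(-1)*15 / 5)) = -3703 / 6114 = -0.61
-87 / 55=-1.58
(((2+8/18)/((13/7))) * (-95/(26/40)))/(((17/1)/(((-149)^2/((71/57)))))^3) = -65883094536910216150200/297172429567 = -221699888623.27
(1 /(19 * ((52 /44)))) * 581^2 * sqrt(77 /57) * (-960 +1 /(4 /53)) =-14061778577 * sqrt(4389) /56316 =-16542122.98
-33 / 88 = -3 / 8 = -0.38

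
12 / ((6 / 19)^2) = 361 / 3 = 120.33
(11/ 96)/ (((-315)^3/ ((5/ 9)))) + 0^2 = -11/ 5401015200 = -0.00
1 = 1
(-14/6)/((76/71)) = -497/228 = -2.18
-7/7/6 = -1/6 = -0.17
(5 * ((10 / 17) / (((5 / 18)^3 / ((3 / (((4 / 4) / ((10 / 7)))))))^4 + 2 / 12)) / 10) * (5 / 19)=37481336758208102400 / 80709812122280119043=0.46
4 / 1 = 4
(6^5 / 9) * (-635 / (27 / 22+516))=-4023360 / 3793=-1060.73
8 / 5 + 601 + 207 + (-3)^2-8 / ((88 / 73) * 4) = 179727 / 220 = 816.94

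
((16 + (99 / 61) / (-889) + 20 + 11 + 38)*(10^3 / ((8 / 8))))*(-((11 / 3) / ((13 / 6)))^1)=-101406052000 / 704977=-143843.06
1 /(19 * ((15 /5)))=1 /57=0.02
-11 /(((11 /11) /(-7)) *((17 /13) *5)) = 1001 /85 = 11.78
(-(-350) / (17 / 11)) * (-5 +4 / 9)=-157850 / 153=-1031.70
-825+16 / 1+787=-22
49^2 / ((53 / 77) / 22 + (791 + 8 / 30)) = 61009410 / 20106881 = 3.03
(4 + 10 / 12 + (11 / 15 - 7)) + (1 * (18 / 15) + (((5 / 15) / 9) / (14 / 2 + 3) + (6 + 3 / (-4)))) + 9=7571 / 540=14.02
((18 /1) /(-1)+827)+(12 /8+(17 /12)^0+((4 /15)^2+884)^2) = 79217314487 /101250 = 782393.23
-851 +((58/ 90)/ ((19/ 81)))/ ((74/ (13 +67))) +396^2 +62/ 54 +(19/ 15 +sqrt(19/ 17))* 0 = 2960449834/ 18981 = 155969.12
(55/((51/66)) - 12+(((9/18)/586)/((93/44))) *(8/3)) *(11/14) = 452314379/9727893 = 46.50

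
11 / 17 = 0.65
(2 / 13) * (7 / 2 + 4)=15 / 13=1.15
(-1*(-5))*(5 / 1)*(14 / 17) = 350 / 17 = 20.59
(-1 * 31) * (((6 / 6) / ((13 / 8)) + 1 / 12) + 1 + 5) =-32395 / 156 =-207.66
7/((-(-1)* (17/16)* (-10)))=-56/85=-0.66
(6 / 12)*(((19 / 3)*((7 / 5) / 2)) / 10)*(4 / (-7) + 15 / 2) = 1843 / 1200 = 1.54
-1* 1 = -1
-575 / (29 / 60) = -34500 / 29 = -1189.66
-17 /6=-2.83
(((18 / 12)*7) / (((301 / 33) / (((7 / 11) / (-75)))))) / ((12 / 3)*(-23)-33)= 21 / 268750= 0.00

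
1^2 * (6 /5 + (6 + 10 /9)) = 374 /45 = 8.31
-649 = -649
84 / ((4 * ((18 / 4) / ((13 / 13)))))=14 / 3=4.67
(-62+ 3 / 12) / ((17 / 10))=-1235 / 34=-36.32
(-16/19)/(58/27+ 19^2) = -432/186295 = -0.00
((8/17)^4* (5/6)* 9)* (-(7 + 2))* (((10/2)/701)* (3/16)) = -259200/58548221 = -0.00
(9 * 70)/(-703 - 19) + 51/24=3617/2888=1.25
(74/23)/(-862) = -37/9913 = -0.00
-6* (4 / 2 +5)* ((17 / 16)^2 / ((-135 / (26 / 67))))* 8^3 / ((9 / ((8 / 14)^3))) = 1923584 / 1329615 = 1.45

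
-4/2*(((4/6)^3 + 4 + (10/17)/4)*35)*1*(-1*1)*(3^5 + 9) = 78380.78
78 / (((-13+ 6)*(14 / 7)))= -39 / 7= -5.57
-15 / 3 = -5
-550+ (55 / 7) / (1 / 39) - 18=-1831 / 7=-261.57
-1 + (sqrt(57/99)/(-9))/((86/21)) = -1.02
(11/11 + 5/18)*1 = 23/18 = 1.28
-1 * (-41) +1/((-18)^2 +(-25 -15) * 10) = 3115/76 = 40.99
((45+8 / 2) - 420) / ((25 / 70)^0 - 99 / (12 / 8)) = 371 / 65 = 5.71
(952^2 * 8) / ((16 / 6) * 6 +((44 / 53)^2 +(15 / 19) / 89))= 34439689758208 / 79316215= 434207.43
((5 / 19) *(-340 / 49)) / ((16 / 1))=-425 / 3724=-0.11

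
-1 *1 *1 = -1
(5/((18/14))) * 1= 35/9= 3.89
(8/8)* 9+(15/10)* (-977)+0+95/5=-2875/2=-1437.50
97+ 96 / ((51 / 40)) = 2929 / 17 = 172.29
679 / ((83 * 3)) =679 / 249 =2.73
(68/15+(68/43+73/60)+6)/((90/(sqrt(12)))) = 0.51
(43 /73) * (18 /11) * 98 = 75852 /803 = 94.46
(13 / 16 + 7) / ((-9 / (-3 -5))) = 125 / 18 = 6.94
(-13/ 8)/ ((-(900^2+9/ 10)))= 65/ 32400036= 0.00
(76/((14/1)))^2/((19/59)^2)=13924/49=284.16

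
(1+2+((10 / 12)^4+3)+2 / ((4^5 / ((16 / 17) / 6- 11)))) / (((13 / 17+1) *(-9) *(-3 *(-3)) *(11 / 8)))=-4555213 / 138568320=-0.03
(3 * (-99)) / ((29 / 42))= -12474 / 29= -430.14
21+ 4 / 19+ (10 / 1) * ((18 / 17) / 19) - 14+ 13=6708 / 323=20.77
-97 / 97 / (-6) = 1 / 6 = 0.17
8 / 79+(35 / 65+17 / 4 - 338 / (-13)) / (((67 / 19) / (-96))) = -838.08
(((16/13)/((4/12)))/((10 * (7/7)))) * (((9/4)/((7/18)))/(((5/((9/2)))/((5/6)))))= 729/455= 1.60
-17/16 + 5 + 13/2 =167/16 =10.44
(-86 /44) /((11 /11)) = -43 /22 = -1.95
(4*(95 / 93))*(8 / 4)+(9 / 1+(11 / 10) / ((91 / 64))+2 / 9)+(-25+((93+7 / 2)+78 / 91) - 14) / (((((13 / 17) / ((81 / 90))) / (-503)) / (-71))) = 1245510064219 / 507780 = 2452853.72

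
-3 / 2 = -1.50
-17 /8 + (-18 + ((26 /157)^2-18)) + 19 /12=-21600949 /591576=-36.51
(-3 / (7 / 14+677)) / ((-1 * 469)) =6 / 635495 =0.00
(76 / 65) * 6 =456 / 65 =7.02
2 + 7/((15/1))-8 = -83/15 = -5.53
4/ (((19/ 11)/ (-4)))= -176/ 19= -9.26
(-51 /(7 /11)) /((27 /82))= -15334 /63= -243.40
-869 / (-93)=869 / 93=9.34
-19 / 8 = -2.38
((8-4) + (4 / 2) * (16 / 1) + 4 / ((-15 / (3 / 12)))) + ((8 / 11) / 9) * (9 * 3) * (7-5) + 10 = 8299 / 165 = 50.30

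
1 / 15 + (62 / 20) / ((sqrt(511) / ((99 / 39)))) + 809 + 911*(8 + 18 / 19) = 1023*sqrt(511) / 66430 + 2553634 / 285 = 8960.47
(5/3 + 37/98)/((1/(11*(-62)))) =-204941/147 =-1394.16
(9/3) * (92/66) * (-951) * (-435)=19029510/11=1729955.45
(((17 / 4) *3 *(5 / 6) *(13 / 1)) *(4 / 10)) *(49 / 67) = 10829 / 268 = 40.41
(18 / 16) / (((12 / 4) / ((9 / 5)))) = 27 / 40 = 0.68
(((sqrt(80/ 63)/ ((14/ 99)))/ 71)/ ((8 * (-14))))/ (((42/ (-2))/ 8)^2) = -88 * sqrt(35)/ 3579891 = -0.00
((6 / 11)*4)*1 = 24 / 11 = 2.18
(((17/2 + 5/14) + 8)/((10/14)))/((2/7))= 413/5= 82.60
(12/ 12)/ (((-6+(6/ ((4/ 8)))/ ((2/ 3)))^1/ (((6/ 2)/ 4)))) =1/ 16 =0.06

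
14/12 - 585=-3503/6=-583.83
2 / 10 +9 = 46 / 5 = 9.20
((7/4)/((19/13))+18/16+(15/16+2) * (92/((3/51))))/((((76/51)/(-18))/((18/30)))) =-962080983/28880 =-33313.05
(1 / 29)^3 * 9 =9 / 24389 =0.00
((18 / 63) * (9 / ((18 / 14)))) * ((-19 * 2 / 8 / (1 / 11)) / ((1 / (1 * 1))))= -209 / 2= -104.50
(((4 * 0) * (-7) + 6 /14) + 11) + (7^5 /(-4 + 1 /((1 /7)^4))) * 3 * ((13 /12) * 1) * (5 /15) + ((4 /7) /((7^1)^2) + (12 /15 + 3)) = 1126516733 /49330260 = 22.84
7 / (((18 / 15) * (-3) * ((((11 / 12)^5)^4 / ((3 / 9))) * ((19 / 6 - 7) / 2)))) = 29818133274591473172480 / 15473249883448880211623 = 1.93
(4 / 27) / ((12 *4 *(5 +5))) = 0.00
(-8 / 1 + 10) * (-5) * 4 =-40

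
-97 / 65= -1.49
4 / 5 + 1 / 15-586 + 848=3943 / 15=262.87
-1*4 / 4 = -1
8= 8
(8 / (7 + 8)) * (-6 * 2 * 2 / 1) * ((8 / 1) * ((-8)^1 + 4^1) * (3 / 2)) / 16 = 38.40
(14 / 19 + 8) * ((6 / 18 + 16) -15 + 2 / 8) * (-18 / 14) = -249 / 14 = -17.79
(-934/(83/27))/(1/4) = -100872/83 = -1215.33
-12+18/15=-54/5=-10.80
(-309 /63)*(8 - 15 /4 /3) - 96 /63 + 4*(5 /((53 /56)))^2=18171019 /235956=77.01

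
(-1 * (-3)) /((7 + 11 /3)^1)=9 /32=0.28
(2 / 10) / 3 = 1 / 15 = 0.07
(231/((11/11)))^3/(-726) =-33957/2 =-16978.50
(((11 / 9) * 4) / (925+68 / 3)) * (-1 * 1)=-0.01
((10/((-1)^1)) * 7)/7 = -10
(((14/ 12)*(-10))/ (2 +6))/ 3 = -35/ 72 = -0.49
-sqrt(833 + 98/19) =-35 * sqrt(247)/19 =-28.95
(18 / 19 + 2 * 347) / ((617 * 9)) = 13204 / 105507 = 0.13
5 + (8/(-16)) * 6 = 2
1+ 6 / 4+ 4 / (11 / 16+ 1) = 263 / 54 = 4.87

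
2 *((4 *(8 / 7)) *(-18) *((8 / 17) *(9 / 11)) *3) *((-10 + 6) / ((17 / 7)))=995328 / 3179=313.09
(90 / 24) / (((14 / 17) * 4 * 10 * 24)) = 17 / 3584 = 0.00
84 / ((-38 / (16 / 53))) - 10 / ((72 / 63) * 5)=-9737 / 4028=-2.42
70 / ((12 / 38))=665 / 3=221.67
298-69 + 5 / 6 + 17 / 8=231.96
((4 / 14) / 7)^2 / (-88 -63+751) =1 / 360150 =0.00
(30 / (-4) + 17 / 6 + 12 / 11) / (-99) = 118 / 3267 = 0.04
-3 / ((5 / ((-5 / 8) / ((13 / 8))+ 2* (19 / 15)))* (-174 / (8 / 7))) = 1676 / 197925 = 0.01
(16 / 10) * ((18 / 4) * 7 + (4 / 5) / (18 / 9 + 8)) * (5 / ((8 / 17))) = 536.86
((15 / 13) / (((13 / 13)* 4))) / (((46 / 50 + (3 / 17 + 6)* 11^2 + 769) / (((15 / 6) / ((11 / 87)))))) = 308125 / 81966456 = 0.00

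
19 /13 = 1.46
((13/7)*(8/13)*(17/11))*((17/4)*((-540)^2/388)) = 42136200/7469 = 5641.48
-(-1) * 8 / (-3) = -8 / 3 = -2.67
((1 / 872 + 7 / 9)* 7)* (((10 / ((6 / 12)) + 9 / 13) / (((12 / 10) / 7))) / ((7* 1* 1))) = 57553895 / 612144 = 94.02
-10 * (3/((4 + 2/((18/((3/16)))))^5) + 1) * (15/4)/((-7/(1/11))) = 20141219707275/41238918365722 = 0.49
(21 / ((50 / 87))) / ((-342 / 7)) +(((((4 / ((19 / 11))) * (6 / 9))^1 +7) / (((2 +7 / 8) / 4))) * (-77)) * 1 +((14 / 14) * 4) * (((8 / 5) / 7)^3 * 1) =-205951926323 / 224836500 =-916.01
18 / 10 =9 / 5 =1.80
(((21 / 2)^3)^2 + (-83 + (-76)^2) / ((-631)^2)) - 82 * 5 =34138277123193 / 25482304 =1339685.65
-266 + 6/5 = -1324/5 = -264.80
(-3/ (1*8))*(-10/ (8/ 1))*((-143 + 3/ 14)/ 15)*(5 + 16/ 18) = -105947/ 4032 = -26.28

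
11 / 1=11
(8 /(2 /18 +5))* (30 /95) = 216 /437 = 0.49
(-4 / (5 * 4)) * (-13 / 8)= 13 / 40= 0.32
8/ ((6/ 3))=4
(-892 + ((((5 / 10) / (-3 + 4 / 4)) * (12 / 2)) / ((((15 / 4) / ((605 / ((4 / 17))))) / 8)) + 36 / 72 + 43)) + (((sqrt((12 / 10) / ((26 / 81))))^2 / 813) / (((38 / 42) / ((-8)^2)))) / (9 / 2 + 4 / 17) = -139736288979 / 15395510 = -9076.43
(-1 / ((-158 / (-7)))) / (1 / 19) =-133 / 158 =-0.84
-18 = -18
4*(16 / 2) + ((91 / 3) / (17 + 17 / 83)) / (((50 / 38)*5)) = 2468501 / 76500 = 32.27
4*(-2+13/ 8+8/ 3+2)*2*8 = 274.67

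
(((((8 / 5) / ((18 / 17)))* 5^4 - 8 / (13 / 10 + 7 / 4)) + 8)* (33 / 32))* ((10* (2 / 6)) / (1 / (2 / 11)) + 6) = 14209567 / 2196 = 6470.66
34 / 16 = 17 / 8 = 2.12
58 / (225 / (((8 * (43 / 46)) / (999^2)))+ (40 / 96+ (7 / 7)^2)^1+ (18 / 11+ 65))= 82302 / 42608501761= 0.00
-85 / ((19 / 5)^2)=-2125 / 361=-5.89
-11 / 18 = -0.61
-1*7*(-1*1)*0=0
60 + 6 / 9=60.67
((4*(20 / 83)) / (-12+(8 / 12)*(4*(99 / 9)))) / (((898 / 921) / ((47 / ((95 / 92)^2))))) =2198287008 / 874470155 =2.51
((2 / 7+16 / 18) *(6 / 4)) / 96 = 37 / 2016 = 0.02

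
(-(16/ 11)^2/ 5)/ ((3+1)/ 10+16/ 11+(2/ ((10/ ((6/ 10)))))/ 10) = -12800/ 56463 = -0.23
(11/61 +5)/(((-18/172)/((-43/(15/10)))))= 2337136/1647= 1419.03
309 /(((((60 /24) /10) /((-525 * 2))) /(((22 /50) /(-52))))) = 10981.38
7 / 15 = 0.47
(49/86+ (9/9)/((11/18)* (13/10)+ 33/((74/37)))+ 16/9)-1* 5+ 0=-6251669/2409462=-2.59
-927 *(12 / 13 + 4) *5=-296640 / 13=-22818.46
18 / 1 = 18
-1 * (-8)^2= -64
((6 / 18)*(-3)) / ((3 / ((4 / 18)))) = -2 / 27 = -0.07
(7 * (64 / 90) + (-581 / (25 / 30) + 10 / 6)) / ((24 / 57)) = -118085 / 72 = -1640.07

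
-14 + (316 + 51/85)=1513/5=302.60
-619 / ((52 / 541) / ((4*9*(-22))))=66306042 / 13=5100464.77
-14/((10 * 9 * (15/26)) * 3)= -182/2025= -0.09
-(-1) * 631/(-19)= -631/19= -33.21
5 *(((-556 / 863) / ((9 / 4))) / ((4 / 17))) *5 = -236300 / 7767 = -30.42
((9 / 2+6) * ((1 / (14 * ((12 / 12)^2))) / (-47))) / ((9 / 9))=-3 / 188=-0.02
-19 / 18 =-1.06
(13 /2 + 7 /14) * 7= 49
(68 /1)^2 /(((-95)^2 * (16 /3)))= 867 /9025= 0.10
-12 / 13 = -0.92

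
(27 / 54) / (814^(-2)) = 331298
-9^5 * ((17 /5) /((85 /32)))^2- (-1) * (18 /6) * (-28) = -60518676 /625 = -96829.88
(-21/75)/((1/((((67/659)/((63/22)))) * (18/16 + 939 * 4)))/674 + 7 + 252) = -2488409011/2301778434025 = -0.00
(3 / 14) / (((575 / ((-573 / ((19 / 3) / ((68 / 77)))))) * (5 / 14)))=-350676 / 4206125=-0.08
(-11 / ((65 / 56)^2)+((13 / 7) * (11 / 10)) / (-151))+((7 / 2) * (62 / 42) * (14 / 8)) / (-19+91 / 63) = -49071931603 / 5644802800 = -8.69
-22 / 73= -0.30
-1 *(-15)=15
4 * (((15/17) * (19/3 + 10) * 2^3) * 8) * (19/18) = 595840/153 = 3894.38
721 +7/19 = 13706/19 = 721.37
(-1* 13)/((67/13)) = -2.52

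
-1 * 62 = -62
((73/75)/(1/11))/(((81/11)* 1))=8833/6075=1.45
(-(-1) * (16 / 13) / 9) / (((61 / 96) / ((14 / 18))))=3584 / 21411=0.17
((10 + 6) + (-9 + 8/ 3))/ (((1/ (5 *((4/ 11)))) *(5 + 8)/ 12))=2320/ 143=16.22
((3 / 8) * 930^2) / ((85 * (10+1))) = 129735 / 374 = 346.89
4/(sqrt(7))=4 *sqrt(7)/7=1.51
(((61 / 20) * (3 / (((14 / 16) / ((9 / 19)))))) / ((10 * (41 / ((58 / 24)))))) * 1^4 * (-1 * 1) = -15921 / 545300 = -0.03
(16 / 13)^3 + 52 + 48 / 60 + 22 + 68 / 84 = 17872063 / 230685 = 77.47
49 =49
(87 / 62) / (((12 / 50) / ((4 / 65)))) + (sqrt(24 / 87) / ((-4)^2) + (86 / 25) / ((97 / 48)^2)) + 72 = sqrt(58) / 232 + 6939248257 / 94795675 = 73.23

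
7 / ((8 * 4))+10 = 327 / 32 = 10.22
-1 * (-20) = 20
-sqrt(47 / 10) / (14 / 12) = -1.86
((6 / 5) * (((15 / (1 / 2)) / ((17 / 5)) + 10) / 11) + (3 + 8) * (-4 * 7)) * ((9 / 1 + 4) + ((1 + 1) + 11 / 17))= -15218392 / 3179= -4787.16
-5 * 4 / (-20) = 1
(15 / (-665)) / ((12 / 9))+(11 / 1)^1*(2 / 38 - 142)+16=-822173 / 532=-1545.44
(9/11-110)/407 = -0.27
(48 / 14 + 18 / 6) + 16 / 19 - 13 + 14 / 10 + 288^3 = 15885432001 / 665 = 23887867.67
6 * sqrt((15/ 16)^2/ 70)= 9 * sqrt(70)/ 112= 0.67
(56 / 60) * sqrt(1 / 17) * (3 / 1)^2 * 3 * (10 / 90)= 14 * sqrt(17) / 85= 0.68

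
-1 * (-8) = 8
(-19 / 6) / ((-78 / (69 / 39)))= 437 / 6084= 0.07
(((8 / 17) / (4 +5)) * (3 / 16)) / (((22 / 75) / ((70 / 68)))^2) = 2296875 / 19023136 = 0.12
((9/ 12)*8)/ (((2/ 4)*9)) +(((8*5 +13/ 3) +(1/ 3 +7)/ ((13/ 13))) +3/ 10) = 533/ 10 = 53.30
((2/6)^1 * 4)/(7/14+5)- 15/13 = -391/429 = -0.91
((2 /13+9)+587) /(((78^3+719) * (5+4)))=7750 /55606707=0.00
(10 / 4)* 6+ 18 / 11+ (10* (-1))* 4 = -257 / 11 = -23.36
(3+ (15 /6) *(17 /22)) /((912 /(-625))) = -135625 /40128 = -3.38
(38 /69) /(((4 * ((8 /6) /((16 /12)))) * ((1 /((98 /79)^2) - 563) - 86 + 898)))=91238 /165436953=0.00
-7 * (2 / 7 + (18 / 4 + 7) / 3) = -173 / 6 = -28.83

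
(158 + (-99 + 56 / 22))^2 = 458329 / 121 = 3787.84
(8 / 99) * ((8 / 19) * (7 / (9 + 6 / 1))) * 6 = 896 / 9405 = 0.10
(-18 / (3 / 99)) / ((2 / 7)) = -2079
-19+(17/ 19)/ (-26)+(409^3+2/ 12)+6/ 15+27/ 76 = 68417910.89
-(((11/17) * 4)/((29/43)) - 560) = 274188/493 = 556.16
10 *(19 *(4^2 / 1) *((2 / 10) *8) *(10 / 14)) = 3474.29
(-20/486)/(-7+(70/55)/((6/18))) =22/1701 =0.01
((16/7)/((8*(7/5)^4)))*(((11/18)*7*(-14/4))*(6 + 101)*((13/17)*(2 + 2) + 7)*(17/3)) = -13976875/2058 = -6791.48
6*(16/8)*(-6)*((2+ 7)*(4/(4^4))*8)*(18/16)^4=-531441/4096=-129.75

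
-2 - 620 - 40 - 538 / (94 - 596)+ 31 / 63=-10443478 / 15813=-660.44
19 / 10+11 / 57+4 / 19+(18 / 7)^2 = 249017 / 27930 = 8.92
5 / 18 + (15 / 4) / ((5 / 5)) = 145 / 36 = 4.03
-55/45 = -11/9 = -1.22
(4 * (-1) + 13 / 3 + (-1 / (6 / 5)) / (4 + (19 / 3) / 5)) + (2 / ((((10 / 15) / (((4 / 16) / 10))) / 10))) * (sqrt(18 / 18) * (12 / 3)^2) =12.18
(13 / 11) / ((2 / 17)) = 221 / 22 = 10.05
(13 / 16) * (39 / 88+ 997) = 1141075 / 1408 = 810.42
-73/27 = -2.70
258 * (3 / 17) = 774 / 17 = 45.53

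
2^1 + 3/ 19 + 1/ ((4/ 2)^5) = 1331/ 608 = 2.19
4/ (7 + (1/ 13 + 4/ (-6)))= 78/ 125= 0.62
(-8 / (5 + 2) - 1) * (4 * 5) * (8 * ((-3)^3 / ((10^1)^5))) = 81 / 875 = 0.09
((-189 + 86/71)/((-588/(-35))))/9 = -1.24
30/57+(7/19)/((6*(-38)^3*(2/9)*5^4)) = 1371799979/2606420000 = 0.53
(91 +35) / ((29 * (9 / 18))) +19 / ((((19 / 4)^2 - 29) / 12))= -79836 / 2987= -26.73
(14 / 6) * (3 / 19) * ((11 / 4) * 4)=77 / 19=4.05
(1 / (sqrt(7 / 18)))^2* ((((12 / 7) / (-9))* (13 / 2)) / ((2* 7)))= -78 / 343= -0.23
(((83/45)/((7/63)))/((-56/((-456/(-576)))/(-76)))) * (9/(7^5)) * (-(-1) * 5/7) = 89889/13176688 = 0.01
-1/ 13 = -0.08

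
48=48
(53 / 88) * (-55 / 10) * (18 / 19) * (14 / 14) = -477 / 152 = -3.14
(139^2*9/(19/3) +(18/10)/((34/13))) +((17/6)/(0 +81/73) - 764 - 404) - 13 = 10312826542/392445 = 26278.40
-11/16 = -0.69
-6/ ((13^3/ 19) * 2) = -57/ 2197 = -0.03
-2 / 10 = -0.20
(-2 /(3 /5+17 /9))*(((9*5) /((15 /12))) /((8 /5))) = -2025 /112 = -18.08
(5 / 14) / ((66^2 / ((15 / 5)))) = 5 / 20328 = 0.00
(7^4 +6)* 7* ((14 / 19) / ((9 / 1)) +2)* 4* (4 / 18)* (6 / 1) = 95971904 / 513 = 187079.73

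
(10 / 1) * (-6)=-60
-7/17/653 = -7/11101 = -0.00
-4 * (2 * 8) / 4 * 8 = -128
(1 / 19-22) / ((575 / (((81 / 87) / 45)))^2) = -3753 / 132076421875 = -0.00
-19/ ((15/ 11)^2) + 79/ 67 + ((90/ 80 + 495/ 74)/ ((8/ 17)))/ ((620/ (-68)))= -10.86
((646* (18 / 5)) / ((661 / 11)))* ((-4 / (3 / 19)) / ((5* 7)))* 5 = -3240336 / 23135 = -140.06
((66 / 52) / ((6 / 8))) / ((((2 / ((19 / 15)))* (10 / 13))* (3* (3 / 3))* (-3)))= -0.15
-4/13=-0.31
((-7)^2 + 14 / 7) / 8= 51 / 8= 6.38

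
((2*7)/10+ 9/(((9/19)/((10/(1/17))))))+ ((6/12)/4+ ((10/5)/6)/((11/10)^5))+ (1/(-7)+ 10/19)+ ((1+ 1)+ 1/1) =3235.12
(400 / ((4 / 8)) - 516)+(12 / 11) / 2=3130 / 11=284.55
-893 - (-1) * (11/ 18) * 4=-8015/ 9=-890.56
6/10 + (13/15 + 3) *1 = 67/15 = 4.47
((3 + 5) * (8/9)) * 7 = 448/9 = 49.78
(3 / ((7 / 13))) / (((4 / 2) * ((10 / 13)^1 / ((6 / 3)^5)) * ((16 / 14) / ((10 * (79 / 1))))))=80106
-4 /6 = -2 /3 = -0.67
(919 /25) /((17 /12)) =11028 /425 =25.95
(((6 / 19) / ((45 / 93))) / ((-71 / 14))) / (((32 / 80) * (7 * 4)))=-31 / 2698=-0.01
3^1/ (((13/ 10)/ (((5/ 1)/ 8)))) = 75/ 52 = 1.44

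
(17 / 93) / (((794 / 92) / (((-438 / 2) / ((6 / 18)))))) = -171258 / 12307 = -13.92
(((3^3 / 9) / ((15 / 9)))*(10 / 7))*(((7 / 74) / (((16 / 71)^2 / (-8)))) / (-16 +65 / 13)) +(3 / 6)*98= 683545 / 13024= 52.48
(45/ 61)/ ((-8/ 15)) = -675/ 488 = -1.38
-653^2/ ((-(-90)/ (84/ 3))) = -5969726/ 45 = -132660.58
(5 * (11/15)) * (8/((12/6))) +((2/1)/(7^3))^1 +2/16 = 121813/8232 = 14.80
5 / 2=2.50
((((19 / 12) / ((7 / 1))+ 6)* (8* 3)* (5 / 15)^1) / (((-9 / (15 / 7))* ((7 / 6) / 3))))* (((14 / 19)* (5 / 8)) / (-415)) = 2615 / 77273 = 0.03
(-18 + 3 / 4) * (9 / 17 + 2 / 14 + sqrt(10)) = -69 * sqrt(10) / 4 - 1380 / 119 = -66.15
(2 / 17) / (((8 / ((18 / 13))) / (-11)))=-99 / 442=-0.22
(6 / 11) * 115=690 / 11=62.73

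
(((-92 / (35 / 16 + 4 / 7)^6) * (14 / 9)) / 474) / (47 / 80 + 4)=-101691344740679680 / 681408891505360840851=-0.00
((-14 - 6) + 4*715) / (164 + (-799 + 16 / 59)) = -167560 / 37449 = -4.47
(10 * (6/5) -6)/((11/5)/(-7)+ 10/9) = 1890/251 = 7.53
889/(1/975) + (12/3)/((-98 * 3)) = 127415923/147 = 866774.99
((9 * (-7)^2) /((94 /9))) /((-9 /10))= -2205 /47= -46.91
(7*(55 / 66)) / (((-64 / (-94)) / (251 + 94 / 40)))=555681 / 256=2170.63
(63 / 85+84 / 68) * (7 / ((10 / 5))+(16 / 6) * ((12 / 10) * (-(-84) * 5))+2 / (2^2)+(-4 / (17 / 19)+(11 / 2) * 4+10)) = 3928512 / 1445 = 2718.69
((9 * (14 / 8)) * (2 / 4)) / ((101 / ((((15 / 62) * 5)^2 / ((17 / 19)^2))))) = 127929375 / 897620128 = 0.14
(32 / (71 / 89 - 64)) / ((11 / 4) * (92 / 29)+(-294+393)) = -20648 / 4393125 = -0.00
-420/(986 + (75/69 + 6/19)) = -36708/86299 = -0.43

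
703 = 703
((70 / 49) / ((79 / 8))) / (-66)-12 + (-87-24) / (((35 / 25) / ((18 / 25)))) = -6303926 / 91245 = -69.09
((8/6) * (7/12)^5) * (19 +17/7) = 60025/31104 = 1.93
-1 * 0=0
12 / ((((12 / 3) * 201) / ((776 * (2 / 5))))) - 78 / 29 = 18878 / 9715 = 1.94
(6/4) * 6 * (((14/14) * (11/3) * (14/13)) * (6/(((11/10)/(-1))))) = -2520/13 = -193.85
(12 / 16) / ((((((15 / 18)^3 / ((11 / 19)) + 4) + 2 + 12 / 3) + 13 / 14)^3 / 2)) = 6901201181952 / 7808233011537869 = 0.00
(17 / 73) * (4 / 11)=68 / 803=0.08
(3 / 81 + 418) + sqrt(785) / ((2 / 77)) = 1496.72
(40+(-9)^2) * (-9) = -1089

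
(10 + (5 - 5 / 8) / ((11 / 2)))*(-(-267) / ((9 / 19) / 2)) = 803225 / 66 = 12170.08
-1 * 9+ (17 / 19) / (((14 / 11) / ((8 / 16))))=-4601 / 532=-8.65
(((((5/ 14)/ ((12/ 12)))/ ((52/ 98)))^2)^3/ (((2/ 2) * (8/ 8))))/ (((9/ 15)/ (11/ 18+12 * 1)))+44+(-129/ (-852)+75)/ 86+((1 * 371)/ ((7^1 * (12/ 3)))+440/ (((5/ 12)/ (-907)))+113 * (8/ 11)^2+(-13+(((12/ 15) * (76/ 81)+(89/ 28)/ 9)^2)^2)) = -903642329716452319647316782710335751/ 943570783439778416005923840000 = -957683.67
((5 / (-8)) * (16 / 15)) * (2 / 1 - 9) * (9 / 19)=42 / 19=2.21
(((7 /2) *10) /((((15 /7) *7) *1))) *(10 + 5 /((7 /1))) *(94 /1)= 2350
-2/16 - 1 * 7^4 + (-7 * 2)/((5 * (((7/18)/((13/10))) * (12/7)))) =-481317/200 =-2406.58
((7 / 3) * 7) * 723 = 11809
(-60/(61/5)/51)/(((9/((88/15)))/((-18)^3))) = 380160/1037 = 366.60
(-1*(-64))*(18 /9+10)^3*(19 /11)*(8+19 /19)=18911232 /11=1719202.91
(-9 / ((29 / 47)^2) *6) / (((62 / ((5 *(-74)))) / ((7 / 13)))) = 154475370 / 338923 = 455.78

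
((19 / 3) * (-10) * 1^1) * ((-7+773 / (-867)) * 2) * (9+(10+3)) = 57199120 / 2601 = 21991.20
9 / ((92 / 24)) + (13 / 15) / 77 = 62669 / 26565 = 2.36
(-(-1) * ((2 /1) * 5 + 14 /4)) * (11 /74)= 297 /148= 2.01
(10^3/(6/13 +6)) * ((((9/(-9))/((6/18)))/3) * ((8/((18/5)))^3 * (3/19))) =-26000000/96957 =-268.16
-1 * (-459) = 459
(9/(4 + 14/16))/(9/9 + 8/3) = 72/143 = 0.50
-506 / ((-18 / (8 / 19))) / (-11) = -184 / 171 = -1.08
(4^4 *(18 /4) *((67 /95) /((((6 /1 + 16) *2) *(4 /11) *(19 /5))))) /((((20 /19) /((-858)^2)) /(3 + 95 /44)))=4580312022 /95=48213810.76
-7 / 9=-0.78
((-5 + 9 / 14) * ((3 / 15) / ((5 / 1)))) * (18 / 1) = -3.14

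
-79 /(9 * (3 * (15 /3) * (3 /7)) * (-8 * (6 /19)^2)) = 199633 /116640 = 1.71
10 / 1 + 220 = 230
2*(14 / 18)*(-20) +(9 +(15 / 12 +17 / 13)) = -9151 / 468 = -19.55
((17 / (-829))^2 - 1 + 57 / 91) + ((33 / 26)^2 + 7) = 26789334487 / 3252024412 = 8.24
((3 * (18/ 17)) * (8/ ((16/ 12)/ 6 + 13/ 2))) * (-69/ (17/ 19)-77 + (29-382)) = -1917.04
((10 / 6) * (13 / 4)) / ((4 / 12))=65 / 4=16.25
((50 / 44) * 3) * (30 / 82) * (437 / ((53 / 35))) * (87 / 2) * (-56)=-20957973750 / 23903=-876792.61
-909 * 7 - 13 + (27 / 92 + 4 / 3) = -6374.37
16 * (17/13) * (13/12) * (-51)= -1156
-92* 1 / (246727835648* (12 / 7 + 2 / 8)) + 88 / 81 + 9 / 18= 15569187305657 / 9814040248320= 1.59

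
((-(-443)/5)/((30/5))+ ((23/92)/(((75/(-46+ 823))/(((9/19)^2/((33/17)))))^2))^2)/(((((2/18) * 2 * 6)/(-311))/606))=-6544097840697553455393691779/3108204331041012500000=-2105427.17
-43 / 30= -1.43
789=789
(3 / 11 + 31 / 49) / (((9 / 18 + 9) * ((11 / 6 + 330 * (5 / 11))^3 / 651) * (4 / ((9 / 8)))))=5514156 / 1106112899353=0.00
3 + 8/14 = 25/7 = 3.57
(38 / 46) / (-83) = -0.01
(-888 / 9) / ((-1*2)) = 148 / 3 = 49.33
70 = 70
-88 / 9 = -9.78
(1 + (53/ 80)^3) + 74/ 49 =70270973/ 25088000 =2.80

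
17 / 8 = 2.12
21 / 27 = 7 / 9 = 0.78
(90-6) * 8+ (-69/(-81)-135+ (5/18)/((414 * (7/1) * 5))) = 28056505/52164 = 537.85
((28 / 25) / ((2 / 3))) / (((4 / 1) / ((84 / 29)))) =882 / 725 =1.22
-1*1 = -1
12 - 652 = -640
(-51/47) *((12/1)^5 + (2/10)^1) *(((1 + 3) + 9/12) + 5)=-2474636229/940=-2632591.73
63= 63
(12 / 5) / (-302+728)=2 / 355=0.01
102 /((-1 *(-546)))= 17 /91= 0.19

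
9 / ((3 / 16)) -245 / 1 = -197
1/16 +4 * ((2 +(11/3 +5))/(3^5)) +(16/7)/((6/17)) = 548207/81648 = 6.71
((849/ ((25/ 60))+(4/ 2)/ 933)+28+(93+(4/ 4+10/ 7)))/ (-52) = -35284229/ 849030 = -41.56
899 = 899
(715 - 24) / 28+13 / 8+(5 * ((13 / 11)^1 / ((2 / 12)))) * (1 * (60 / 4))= 343803 / 616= 558.12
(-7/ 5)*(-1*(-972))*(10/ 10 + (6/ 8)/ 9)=-7371/ 5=-1474.20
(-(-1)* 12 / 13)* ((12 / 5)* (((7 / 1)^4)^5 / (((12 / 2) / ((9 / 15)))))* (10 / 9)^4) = 255335252152358403200 / 9477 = 26942624475293700.88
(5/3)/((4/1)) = 5/12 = 0.42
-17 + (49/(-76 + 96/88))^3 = -17.28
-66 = -66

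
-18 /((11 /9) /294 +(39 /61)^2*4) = -177223788 /16139195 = -10.98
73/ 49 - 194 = -9433/ 49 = -192.51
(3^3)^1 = 27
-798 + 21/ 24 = -6377/ 8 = -797.12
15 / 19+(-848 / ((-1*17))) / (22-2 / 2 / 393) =449289 / 146965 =3.06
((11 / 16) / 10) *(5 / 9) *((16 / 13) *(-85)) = -935 / 234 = -4.00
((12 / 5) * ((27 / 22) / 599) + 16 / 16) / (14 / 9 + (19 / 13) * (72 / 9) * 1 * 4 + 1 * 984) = 3873519 / 3979162990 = 0.00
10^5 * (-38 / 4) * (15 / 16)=-890625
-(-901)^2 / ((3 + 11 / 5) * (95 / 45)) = -36531045 / 494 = -73949.48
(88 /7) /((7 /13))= 1144 /49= 23.35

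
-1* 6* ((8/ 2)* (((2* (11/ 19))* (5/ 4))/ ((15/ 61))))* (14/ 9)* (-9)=37576/ 19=1977.68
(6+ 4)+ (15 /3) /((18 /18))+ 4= 19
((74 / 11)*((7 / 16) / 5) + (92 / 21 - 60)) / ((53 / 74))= -18813797 / 244860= -76.83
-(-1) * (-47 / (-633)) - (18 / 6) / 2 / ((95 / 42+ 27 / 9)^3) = 436964911 / 6832514013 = 0.06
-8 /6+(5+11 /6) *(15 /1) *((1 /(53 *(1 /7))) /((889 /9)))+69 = 2738321 /40386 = 67.80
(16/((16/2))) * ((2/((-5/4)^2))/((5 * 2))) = 32/125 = 0.26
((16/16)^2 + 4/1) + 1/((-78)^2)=30421/6084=5.00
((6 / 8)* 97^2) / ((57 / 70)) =329315 / 38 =8666.18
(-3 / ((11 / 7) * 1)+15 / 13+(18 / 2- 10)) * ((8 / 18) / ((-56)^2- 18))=-502 / 2006433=-0.00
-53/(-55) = 53/55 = 0.96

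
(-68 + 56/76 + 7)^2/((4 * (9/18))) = 1311025/722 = 1815.82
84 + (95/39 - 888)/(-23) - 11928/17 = -8831371/15249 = -579.14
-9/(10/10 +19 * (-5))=9/94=0.10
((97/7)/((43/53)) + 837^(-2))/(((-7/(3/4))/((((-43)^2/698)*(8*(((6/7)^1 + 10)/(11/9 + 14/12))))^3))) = -1122554586181367316480/686577976904323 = -1634999.41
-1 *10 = -10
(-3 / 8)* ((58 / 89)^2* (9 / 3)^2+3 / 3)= -1.81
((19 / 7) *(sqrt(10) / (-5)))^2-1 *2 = 232 / 245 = 0.95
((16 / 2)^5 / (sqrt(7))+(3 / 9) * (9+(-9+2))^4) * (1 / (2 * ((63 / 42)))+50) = 2416 / 9+4947968 * sqrt(7) / 21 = 623653.82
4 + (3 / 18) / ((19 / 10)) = 4.09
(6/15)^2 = 4/25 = 0.16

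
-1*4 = -4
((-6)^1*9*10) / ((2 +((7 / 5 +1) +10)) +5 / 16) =-43200 / 1177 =-36.70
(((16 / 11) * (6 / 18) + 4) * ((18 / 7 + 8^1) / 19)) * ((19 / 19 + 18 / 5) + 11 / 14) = 2064452 / 153615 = 13.44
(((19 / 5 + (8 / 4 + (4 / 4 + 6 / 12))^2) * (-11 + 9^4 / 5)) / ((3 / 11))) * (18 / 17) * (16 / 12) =45945372 / 425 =108106.76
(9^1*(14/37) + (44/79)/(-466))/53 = 2318468/36096127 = 0.06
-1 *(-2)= 2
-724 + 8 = -716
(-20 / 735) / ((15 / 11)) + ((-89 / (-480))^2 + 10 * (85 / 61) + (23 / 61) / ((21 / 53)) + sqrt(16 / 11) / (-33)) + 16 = 7093359263 / 229555200 - 4 * sqrt(11) / 363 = 30.86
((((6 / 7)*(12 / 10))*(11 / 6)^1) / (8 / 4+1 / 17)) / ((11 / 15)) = 306 / 245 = 1.25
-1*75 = -75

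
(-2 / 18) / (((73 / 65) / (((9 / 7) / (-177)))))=65 / 90447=0.00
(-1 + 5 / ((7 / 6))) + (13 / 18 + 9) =1639 / 126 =13.01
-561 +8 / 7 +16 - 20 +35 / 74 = -291833 / 518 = -563.38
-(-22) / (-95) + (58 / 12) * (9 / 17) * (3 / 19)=557 / 3230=0.17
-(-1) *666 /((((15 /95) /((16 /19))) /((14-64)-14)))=-227328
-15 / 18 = -5 / 6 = -0.83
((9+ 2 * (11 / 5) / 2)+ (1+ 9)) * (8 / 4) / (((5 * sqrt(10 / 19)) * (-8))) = -53 * sqrt(190) / 500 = -1.46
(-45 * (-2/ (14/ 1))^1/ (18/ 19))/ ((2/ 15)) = 1425/ 28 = 50.89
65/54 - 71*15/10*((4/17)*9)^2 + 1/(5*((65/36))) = -2415654259/5071950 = -476.28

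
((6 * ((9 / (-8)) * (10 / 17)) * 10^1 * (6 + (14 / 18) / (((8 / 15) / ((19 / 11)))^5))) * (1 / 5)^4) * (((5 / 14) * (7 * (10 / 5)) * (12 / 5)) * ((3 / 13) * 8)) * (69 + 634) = -255237297866336007 / 911162137600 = -280122.81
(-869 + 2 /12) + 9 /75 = -130307 /150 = -868.71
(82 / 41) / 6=1 / 3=0.33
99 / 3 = 33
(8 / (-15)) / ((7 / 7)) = -8 / 15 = -0.53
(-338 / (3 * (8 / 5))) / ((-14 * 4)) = 845 / 672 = 1.26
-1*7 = -7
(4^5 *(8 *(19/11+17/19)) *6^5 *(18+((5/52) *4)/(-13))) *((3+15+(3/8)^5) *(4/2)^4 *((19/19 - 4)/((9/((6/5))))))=-61090392626574336/176605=-345915419306.22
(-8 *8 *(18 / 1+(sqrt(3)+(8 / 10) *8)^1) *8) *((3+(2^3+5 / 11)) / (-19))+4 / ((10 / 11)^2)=64512 *sqrt(3) / 209+39377609 / 5225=8071.02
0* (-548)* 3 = 0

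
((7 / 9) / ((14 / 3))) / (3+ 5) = 1 / 48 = 0.02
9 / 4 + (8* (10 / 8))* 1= 49 / 4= 12.25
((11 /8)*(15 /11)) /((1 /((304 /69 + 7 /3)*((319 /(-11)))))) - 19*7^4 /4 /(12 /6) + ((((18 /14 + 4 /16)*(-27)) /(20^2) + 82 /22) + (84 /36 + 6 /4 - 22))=-51713411999 /8500800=-6083.36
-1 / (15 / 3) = -1 / 5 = -0.20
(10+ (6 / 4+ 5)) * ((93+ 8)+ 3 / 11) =1671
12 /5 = 2.40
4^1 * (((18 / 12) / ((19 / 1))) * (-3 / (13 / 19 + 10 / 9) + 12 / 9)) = -622 / 5833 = -0.11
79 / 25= 3.16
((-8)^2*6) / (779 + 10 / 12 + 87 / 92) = 105984 / 215495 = 0.49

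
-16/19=-0.84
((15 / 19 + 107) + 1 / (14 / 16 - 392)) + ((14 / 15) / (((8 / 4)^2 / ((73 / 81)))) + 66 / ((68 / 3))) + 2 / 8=111.16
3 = 3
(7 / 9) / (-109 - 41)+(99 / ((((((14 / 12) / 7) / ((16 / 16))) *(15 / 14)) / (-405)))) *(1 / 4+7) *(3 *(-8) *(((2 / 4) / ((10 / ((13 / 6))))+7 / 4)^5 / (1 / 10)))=299239769754602117 / 34560000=8658558152.62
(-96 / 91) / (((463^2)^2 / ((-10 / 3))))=0.00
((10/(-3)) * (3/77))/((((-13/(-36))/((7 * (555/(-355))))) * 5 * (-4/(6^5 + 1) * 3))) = -470862/923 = -510.14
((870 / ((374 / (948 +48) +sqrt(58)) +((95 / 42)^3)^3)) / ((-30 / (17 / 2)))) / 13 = -435345825036119791634044917707526448896 / 35589704199714031079509937677340799098389 +280840886676191946914804644498243584 * sqrt(58) / 35589704199714031079509937677340799098389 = -0.01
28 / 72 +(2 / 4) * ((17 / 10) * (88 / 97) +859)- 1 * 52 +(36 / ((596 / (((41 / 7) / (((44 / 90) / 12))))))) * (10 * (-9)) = -20176485977 / 50079645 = -402.89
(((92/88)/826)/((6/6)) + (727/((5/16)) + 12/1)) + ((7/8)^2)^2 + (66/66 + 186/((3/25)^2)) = 4258466589073/279121920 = 15256.65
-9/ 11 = -0.82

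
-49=-49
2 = 2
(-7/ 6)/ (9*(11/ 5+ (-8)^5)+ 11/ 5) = 7/ 1769340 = 0.00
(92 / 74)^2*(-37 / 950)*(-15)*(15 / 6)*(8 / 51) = 0.35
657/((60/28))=1533/5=306.60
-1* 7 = -7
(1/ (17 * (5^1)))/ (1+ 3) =0.00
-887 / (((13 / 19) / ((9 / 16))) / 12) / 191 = -455031 / 9932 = -45.81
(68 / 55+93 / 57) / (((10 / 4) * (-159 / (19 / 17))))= -1998 / 247775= -0.01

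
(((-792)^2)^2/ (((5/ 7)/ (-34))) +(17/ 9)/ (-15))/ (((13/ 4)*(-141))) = 10113499070890052/ 247455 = 40870053427.45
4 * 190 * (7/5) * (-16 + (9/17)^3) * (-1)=16866.12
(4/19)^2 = 16/361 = 0.04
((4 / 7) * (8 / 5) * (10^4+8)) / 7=320256 / 245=1307.17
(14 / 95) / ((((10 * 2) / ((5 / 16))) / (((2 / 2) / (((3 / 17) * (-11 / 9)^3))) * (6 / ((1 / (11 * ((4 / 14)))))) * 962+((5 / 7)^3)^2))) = -129.64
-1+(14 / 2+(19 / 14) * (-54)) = -471 / 7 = -67.29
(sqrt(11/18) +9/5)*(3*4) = 2*sqrt(22) +108/5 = 30.98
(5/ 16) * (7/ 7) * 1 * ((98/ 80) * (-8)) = -49/ 16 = -3.06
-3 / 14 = -0.21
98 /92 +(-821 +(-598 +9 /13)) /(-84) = 17.95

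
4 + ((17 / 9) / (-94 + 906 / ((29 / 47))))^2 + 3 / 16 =538799836441 / 128668559616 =4.19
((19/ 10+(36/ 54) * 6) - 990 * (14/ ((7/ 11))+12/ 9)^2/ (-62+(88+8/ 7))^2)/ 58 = -2619801/ 209380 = -12.51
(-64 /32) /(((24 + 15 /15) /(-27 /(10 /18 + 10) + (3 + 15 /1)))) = -2934 /2375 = -1.24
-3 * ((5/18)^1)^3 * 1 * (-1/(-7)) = -0.01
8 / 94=4 / 47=0.09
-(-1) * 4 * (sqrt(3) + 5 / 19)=20 / 19 + 4 * sqrt(3)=7.98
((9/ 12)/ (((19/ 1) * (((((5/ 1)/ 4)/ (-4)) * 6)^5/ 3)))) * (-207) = 188416/ 178125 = 1.06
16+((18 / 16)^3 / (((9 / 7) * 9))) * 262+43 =91.24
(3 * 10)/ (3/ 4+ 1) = 120/ 7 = 17.14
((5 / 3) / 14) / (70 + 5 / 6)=0.00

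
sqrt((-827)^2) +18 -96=749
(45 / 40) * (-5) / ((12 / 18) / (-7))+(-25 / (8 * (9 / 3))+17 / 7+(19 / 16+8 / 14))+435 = 11933 / 24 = 497.21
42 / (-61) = -42 / 61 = -0.69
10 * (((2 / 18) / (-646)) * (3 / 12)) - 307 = -3569801 / 11628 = -307.00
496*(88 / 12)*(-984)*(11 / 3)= -39370496 / 3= -13123498.67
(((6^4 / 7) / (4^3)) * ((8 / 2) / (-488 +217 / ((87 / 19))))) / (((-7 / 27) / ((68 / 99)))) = 1437588 / 20661487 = 0.07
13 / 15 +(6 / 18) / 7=32 / 35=0.91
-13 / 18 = -0.72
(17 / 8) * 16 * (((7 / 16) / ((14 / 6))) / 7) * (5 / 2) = 255 / 112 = 2.28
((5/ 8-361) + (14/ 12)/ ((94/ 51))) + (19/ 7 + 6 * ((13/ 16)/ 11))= -2580959/ 7238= -356.58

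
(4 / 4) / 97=1 / 97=0.01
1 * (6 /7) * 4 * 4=96 /7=13.71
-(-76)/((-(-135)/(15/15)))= 76/135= 0.56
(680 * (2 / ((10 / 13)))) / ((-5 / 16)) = -28288 / 5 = -5657.60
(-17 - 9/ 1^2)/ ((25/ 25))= -26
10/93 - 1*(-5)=475/93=5.11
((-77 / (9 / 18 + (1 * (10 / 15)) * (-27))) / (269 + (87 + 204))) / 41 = 11 / 57400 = 0.00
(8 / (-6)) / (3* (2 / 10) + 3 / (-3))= 10 / 3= 3.33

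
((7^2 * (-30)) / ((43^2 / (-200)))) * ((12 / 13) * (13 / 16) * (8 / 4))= 441000 / 1849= 238.51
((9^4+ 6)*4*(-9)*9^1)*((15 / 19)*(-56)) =1787274720 / 19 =94067090.53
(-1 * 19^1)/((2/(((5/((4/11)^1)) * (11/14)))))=-11495/112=-102.63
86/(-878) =-43/439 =-0.10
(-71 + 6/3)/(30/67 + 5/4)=-18492/455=-40.64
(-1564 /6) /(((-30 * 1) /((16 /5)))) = 6256 /225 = 27.80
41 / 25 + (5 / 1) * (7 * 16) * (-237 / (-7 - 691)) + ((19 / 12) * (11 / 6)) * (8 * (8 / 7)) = 120006667 / 549675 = 218.32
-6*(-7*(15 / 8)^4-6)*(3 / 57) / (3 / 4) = 378951 / 9728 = 38.95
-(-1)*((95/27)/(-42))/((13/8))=-380/7371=-0.05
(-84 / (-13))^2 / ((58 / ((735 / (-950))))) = -259308 / 465595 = -0.56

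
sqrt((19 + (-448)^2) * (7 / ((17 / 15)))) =sqrt(358290555) / 17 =1113.44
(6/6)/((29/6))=6/29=0.21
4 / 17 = 0.24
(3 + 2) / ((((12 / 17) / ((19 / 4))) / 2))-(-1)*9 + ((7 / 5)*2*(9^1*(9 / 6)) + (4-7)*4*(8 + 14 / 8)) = -349 / 120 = -2.91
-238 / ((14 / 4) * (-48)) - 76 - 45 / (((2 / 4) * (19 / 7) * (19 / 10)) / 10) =-1079095 / 4332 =-249.10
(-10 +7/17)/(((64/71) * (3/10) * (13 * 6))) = -0.45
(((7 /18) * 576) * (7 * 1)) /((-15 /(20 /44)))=-1568 /33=-47.52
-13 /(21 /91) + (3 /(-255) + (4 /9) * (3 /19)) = -56.27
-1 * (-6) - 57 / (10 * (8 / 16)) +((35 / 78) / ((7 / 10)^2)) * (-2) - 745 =-1026796 / 1365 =-752.23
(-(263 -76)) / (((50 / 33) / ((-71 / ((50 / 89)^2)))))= 3470514861 / 125000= 27764.12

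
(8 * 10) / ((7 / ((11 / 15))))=176 / 21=8.38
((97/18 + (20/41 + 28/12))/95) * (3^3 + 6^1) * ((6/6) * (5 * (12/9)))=133298/7011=19.01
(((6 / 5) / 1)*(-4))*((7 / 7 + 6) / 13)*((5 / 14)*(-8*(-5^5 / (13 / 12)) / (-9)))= 400000 / 169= 2366.86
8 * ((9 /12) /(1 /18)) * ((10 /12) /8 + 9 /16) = 72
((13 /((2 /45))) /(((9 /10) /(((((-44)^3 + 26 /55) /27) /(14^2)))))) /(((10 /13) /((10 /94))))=-73313045 /101332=-723.49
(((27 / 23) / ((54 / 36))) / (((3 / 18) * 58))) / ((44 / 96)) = 1296 / 7337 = 0.18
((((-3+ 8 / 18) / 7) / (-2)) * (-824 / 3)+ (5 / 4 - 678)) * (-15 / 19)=2747635 / 4788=573.86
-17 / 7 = -2.43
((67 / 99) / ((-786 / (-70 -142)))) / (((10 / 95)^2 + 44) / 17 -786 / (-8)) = 0.00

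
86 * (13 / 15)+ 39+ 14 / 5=349 / 3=116.33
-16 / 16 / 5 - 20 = -101 / 5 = -20.20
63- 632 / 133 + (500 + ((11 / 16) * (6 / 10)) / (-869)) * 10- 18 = 423662697 / 84056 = 5040.24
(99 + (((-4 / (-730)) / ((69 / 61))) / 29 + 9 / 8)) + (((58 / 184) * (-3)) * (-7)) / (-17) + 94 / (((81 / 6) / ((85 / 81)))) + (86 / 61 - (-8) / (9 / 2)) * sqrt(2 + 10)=3500 * sqrt(3) / 549 + 7751094184303 / 72411307560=118.08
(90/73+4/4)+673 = 49292/73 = 675.23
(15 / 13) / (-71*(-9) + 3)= 5 / 2782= 0.00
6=6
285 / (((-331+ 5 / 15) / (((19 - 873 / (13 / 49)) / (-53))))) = -18181575 / 341744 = -53.20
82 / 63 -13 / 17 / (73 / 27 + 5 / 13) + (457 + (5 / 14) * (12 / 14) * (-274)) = 3040837505 / 8126748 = 374.18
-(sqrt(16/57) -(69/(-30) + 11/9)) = -97/90 -4 * sqrt(57)/57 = -1.61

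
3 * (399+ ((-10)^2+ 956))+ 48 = 4413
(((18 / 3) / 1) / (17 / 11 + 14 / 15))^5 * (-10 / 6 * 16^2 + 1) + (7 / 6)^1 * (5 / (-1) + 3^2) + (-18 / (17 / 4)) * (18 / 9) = -20647263327077823506 / 583695998633499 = -35373.32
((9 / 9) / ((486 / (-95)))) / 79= -95 / 38394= -0.00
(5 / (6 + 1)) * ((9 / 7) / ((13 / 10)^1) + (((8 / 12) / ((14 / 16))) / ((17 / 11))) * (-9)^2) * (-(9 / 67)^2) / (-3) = 8546310 / 48611381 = 0.18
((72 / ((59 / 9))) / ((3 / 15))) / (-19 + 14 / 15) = -48600 / 15989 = -3.04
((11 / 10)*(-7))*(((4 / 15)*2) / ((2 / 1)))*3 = -154 / 25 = -6.16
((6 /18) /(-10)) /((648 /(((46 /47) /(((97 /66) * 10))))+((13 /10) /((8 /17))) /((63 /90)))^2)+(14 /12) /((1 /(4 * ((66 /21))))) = 4184828237891206268 /285329198044879935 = 14.67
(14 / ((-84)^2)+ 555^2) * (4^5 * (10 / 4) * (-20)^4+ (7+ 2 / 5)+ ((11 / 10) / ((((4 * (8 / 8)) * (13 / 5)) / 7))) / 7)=4723694094587382529 / 37440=126167043124662.99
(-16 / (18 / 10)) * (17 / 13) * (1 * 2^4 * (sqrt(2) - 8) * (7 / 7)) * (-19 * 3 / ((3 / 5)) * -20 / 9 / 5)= 66150400 / 1053 - 8268800 * sqrt(2) / 1053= 51715.62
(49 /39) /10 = 49 /390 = 0.13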